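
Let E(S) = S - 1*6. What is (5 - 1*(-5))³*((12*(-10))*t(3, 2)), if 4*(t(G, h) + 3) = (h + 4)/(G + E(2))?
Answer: 540000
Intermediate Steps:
E(S) = -6 + S (E(S) = S - 6 = -6 + S)
t(G, h) = -3 + (4 + h)/(4*(-4 + G)) (t(G, h) = -3 + ((h + 4)/(G + (-6 + 2)))/4 = -3 + ((4 + h)/(G - 4))/4 = -3 + ((4 + h)/(-4 + G))/4 = -3 + (4 + h)/(4*(-4 + G)))
(5 - 1*(-5))³*((12*(-10))*t(3, 2)) = (5 - 1*(-5))³*((12*(-10))*((52 + 2 - 12*3)/(4*(-4 + 3)))) = (5 + 5)³*(-30*(52 + 2 - 36)/(-1)) = 10³*(-30*(-1)*18) = 1000*(-120*(-9/2)) = 1000*540 = 540000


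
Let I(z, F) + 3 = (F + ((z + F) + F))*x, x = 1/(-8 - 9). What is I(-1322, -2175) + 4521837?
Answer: 76879025/17 ≈ 4.5223e+6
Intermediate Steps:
x = -1/17 (x = 1/(-17) = -1/17 ≈ -0.058824)
I(z, F) = -3 - 3*F/17 - z/17 (I(z, F) = -3 + (F + ((z + F) + F))*(-1/17) = -3 + (F + ((F + z) + F))*(-1/17) = -3 + (F + (z + 2*F))*(-1/17) = -3 + (z + 3*F)*(-1/17) = -3 + (-3*F/17 - z/17) = -3 - 3*F/17 - z/17)
I(-1322, -2175) + 4521837 = (-3 - 3/17*(-2175) - 1/17*(-1322)) + 4521837 = (-3 + 6525/17 + 1322/17) + 4521837 = 7796/17 + 4521837 = 76879025/17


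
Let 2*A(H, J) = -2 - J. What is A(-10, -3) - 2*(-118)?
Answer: 473/2 ≈ 236.50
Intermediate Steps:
A(H, J) = -1 - J/2 (A(H, J) = (-2 - J)/2 = -1 - J/2)
A(-10, -3) - 2*(-118) = (-1 - ½*(-3)) - 2*(-118) = (-1 + 3/2) + 236 = ½ + 236 = 473/2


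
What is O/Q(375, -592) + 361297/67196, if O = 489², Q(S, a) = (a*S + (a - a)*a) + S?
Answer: 7111608101/1654701500 ≈ 4.2978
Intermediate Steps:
Q(S, a) = S + S*a (Q(S, a) = (S*a + 0*a) + S = (S*a + 0) + S = S*a + S = S + S*a)
O = 239121
O/Q(375, -592) + 361297/67196 = 239121/((375*(1 - 592))) + 361297/67196 = 239121/((375*(-591))) + 361297*(1/67196) = 239121/(-221625) + 361297/67196 = 239121*(-1/221625) + 361297/67196 = -26569/24625 + 361297/67196 = 7111608101/1654701500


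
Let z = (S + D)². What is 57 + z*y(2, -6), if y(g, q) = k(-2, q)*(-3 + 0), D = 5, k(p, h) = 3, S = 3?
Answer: -519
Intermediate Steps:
y(g, q) = -9 (y(g, q) = 3*(-3 + 0) = 3*(-3) = -9)
z = 64 (z = (3 + 5)² = 8² = 64)
57 + z*y(2, -6) = 57 + 64*(-9) = 57 - 576 = -519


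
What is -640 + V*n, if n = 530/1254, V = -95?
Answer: -22445/33 ≈ -680.15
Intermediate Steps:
n = 265/627 (n = 530*(1/1254) = 265/627 ≈ 0.42265)
-640 + V*n = -640 - 95*265/627 = -640 - 1325/33 = -22445/33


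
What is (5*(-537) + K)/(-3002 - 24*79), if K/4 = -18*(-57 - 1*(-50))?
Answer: 2181/4898 ≈ 0.44528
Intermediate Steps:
K = 504 (K = 4*(-18*(-57 - 1*(-50))) = 4*(-18*(-57 + 50)) = 4*(-18*(-7)) = 4*126 = 504)
(5*(-537) + K)/(-3002 - 24*79) = (5*(-537) + 504)/(-3002 - 24*79) = (-2685 + 504)/(-3002 - 1896) = -2181/(-4898) = -2181*(-1/4898) = 2181/4898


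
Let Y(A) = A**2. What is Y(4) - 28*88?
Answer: -2448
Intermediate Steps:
Y(4) - 28*88 = 4**2 - 28*88 = 16 - 2464 = -2448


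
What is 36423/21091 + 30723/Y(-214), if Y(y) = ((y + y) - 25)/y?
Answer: 46227987107/3184741 ≈ 14515.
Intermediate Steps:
Y(y) = (-25 + 2*y)/y (Y(y) = (2*y - 25)/y = (-25 + 2*y)/y)
36423/21091 + 30723/Y(-214) = 36423/21091 + 30723/(2 - 25/(-214)) = 36423*(1/21091) + 30723/(2 - 25*(-1/214)) = 36423/21091 + 30723/(2 + 25/214) = 36423/21091 + 30723/(453/214) = 36423/21091 + 30723*(214/453) = 36423/21091 + 2191574/151 = 46227987107/3184741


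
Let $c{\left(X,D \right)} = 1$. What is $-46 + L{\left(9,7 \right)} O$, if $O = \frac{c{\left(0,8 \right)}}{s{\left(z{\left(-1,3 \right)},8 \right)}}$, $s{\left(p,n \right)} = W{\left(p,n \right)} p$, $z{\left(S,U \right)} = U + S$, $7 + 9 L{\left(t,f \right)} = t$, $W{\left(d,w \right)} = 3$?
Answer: $- \frac{1241}{27} \approx -45.963$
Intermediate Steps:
$L{\left(t,f \right)} = - \frac{7}{9} + \frac{t}{9}$
$z{\left(S,U \right)} = S + U$
$s{\left(p,n \right)} = 3 p$
$O = \frac{1}{6}$ ($O = 1 \frac{1}{3 \left(-1 + 3\right)} = 1 \frac{1}{3 \cdot 2} = 1 \cdot \frac{1}{6} = \frac{1}{6} \approx 0.16667$)
$-46 + L{\left(9,7 \right)} O = -46 + \left(- \frac{7}{9} + \frac{1}{9} \cdot 9\right) \frac{1}{6} = -46 + \left(- \frac{7}{9} + 1\right) \frac{1}{6} = -46 + \frac{2}{9} \cdot \frac{1}{6} = -46 + \frac{1}{27} = - \frac{1241}{27}$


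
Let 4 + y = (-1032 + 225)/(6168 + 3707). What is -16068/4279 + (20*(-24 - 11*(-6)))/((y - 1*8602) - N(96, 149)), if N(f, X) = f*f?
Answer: -2863350744876/753074290903 ≈ -3.8022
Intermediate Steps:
N(f, X) = f²
y = -40307/9875 (y = -4 + (-1032 + 225)/(6168 + 3707) = -4 - 807/9875 = -40307/9875 ≈ -4.0817)
-16068/4279 + (20*(-24 - 11*(-6)))/((y - 1*8602) - N(96, 149)) = -16068/4279 + (20*(-24 - 11*(-6)))/((-40307/9875 - 1*8602) - 1*96²) = -16068*1/4279 + (20*(-24 + 66))/((-40307/9875 - 8602) - 1*9216) = -16068/4279 + (20*42)/(-84985057/9875 - 9216) = -16068/4279 + 840/(-175993057/9875) = -16068/4279 + 840*(-9875/175993057) = -16068/4279 - 8295000/175993057 = -2863350744876/753074290903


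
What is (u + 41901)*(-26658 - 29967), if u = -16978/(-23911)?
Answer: -56733255052125/23911 ≈ -2.3727e+9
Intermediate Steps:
u = 16978/23911 (u = -16978*(-1/23911) = 16978/23911 ≈ 0.71005)
(u + 41901)*(-26658 - 29967) = (16978/23911 + 41901)*(-26658 - 29967) = (1001911789/23911)*(-56625) = -56733255052125/23911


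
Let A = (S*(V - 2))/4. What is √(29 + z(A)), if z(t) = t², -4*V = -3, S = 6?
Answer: √2081/8 ≈ 5.7022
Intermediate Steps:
V = ¾ (V = -¼*(-3) = ¾ ≈ 0.75000)
A = -15/8 (A = (6*(¾ - 2))/4 = (6*(-5/4))*(¼) = -15/2*¼ = -15/8 ≈ -1.8750)
√(29 + z(A)) = √(29 + (-15/8)²) = √(29 + 225/64) = √(2081/64) = √2081/8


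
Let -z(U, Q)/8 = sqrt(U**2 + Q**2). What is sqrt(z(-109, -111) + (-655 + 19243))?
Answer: 2*sqrt(4647 - 2*sqrt(24202)) ≈ 131.69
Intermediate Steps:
z(U, Q) = -8*sqrt(Q**2 + U**2) (z(U, Q) = -8*sqrt(U**2 + Q**2) = -8*sqrt(Q**2 + U**2))
sqrt(z(-109, -111) + (-655 + 19243)) = sqrt(-8*sqrt((-111)**2 + (-109)**2) + (-655 + 19243)) = sqrt(-8*sqrt(12321 + 11881) + 18588) = sqrt(-8*sqrt(24202) + 18588) = sqrt(18588 - 8*sqrt(24202))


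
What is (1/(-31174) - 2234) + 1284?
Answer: -29615301/31174 ≈ -950.00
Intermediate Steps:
(1/(-31174) - 2234) + 1284 = (-1/31174 - 2234) + 1284 = -69642717/31174 + 1284 = -29615301/31174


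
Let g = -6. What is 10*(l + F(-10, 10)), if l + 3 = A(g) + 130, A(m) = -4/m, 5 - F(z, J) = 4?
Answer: 3860/3 ≈ 1286.7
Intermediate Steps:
F(z, J) = 1 (F(z, J) = 5 - 1*4 = 5 - 4 = 1)
l = 383/3 (l = -3 + (-4/(-6) + 130) = -3 + (-4*(-⅙) + 130) = -3 + (⅔ + 130) = -3 + 392/3 = 383/3 ≈ 127.67)
10*(l + F(-10, 10)) = 10*(383/3 + 1) = 10*(386/3) = 3860/3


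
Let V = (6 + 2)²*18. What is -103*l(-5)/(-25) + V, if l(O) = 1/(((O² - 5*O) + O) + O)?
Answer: 1152103/1000 ≈ 1152.1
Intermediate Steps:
l(O) = 1/(O² - 3*O) (l(O) = 1/((O² - 4*O) + O) = 1/(O² - 3*O))
V = 1152 (V = 8²*18 = 64*18 = 1152)
-103*l(-5)/(-25) + V = -103*1/((-5)*(-3 - 5))/(-25) + 1152 = -103*(-⅕/(-8))*(-1)/25 + 1152 = -103*(-⅕*(-⅛))*(-1)/25 + 1152 = -103*(-1)/(40*25) + 1152 = -103*(-1/1000) + 1152 = 103/1000 + 1152 = 1152103/1000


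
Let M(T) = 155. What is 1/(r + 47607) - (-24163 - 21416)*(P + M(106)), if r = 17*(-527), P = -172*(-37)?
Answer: 11483460954649/38648 ≈ 2.9713e+8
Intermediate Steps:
P = 6364
r = -8959
1/(r + 47607) - (-24163 - 21416)*(P + M(106)) = 1/(-8959 + 47607) - (-24163 - 21416)*(6364 + 155) = 1/38648 - (-45579)*6519 = 1/38648 - 1*(-297129501) = 1/38648 + 297129501 = 11483460954649/38648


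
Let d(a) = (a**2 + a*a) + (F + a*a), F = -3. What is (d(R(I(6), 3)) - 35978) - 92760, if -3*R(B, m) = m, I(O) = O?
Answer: -128738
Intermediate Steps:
R(B, m) = -m/3
d(a) = -3 + 3*a**2 (d(a) = (a**2 + a*a) + (-3 + a*a) = (a**2 + a**2) + (-3 + a**2) = 2*a**2 + (-3 + a**2) = -3 + 3*a**2)
(d(R(I(6), 3)) - 35978) - 92760 = ((-3 + 3*(-1/3*3)**2) - 35978) - 92760 = ((-3 + 3*(-1)**2) - 35978) - 92760 = ((-3 + 3*1) - 35978) - 92760 = ((-3 + 3) - 35978) - 92760 = (0 - 35978) - 92760 = -35978 - 92760 = -128738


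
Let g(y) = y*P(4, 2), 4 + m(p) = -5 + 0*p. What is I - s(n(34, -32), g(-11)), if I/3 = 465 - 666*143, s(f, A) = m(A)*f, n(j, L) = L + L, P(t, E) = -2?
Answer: -284895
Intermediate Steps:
m(p) = -9 (m(p) = -4 + (-5 + 0*p) = -4 + (-5 + 0) = -4 - 5 = -9)
n(j, L) = 2*L
g(y) = -2*y (g(y) = y*(-2) = -2*y)
s(f, A) = -9*f
I = -284319 (I = 3*(465 - 666*143) = 3*(465 - 95238) = 3*(-94773) = -284319)
I - s(n(34, -32), g(-11)) = -284319 - (-9)*2*(-32) = -284319 - (-9)*(-64) = -284319 - 1*576 = -284319 - 576 = -284895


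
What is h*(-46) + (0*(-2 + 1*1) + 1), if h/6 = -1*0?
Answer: 1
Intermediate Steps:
h = 0 (h = 6*(-1*0) = 6*0 = 0)
h*(-46) + (0*(-2 + 1*1) + 1) = 0*(-46) + (0*(-2 + 1*1) + 1) = 0 + (0*(-2 + 1) + 1) = 0 + (0*(-1) + 1) = 0 + (0 + 1) = 0 + 1 = 1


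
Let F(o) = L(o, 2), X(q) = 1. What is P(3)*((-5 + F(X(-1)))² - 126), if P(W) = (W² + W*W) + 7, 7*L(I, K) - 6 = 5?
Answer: -139950/49 ≈ -2856.1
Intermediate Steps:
L(I, K) = 11/7 (L(I, K) = 6/7 + (⅐)*5 = 6/7 + 5/7 = 11/7)
F(o) = 11/7
P(W) = 7 + 2*W² (P(W) = (W² + W²) + 7 = 2*W² + 7 = 7 + 2*W²)
P(3)*((-5 + F(X(-1)))² - 126) = (7 + 2*3²)*((-5 + 11/7)² - 126) = (7 + 2*9)*((-24/7)² - 126) = (7 + 18)*(576/49 - 126) = 25*(-5598/49) = -139950/49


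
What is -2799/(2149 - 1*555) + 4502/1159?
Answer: 3932147/1847446 ≈ 2.1284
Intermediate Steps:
-2799/(2149 - 1*555) + 4502/1159 = -2799/(2149 - 555) + 4502*(1/1159) = -2799/1594 + 4502/1159 = 3932147/1847446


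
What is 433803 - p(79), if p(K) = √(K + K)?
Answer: 433803 - √158 ≈ 4.3379e+5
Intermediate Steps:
p(K) = √2*√K (p(K) = √(2*K) = √2*√K)
433803 - p(79) = 433803 - √2*√79 = 433803 - √158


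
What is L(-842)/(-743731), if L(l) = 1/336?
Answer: -1/249893616 ≈ -4.0017e-9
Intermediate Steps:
L(l) = 1/336
L(-842)/(-743731) = (1/336)/(-743731) = (1/336)*(-1/743731) = -1/249893616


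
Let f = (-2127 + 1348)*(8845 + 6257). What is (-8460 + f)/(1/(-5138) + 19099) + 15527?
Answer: 1463185520663/98130661 ≈ 14911.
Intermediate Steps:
f = -11764458 (f = -779*15102 = -11764458)
(-8460 + f)/(1/(-5138) + 19099) + 15527 = (-8460 - 11764458)/(1/(-5138) + 19099) + 15527 = -11772918/(-1/5138 + 19099) + 15527 = -11772918/98130661/5138 + 15527 = -11772918*5138/98130661 + 15527 = -60489252684/98130661 + 15527 = 1463185520663/98130661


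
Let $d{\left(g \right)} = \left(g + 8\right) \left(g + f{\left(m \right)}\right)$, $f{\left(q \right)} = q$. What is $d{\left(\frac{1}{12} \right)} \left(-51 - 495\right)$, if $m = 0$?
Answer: $- \frac{8827}{24} \approx -367.79$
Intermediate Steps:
$d{\left(g \right)} = g \left(8 + g\right)$ ($d{\left(g \right)} = \left(g + 8\right) \left(g + 0\right) = \left(8 + g\right) g = g \left(8 + g\right)$)
$d{\left(\frac{1}{12} \right)} \left(-51 - 495\right) = \frac{8 + \frac{1}{12}}{12} \left(-51 - 495\right) = \frac{8 + \frac{1}{12}}{12} \left(-546\right) = \frac{1}{12} \cdot \frac{97}{12} \left(-546\right) = \frac{97}{144} \left(-546\right) = - \frac{8827}{24}$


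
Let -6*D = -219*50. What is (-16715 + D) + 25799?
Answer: 10909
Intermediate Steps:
D = 1825 (D = -(-73)*50/2 = -⅙*(-10950) = 1825)
(-16715 + D) + 25799 = (-16715 + 1825) + 25799 = -14890 + 25799 = 10909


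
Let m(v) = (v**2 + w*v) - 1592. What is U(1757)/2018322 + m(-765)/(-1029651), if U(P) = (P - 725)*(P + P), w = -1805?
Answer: -12829610546/115453736979 ≈ -0.11112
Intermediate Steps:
U(P) = 2*P*(-725 + P) (U(P) = (-725 + P)*(2*P) = 2*P*(-725 + P))
m(v) = -1592 + v**2 - 1805*v (m(v) = (v**2 - 1805*v) - 1592 = -1592 + v**2 - 1805*v)
U(1757)/2018322 + m(-765)/(-1029651) = (2*1757*(-725 + 1757))/2018322 + (-1592 + (-765)**2 - 1805*(-765))/(-1029651) = (2*1757*1032)*(1/2018322) + (-1592 + 585225 + 1380825)*(-1/1029651) = 3626448*(1/2018322) + 1964458*(-1/1029651) = 604408/336387 - 1964458/1029651 = -12829610546/115453736979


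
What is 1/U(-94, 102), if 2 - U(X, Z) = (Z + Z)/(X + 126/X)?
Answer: 4481/18550 ≈ 0.24156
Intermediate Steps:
U(X, Z) = 2 - 2*Z/(X + 126/X) (U(X, Z) = 2 - (Z + Z)/(X + 126/X) = 2 - 2*Z/(X + 126/X))
1/U(-94, 102) = 1/(2*(126 + (-94)² - 1*(-94)*102)/(126 + (-94)²)) = 1/(2*(126 + 8836 + 9588)/(126 + 8836)) = 1/(2*18550/8962) = 1/(2*(1/8962)*18550) = 1/(18550/4481) = 4481/18550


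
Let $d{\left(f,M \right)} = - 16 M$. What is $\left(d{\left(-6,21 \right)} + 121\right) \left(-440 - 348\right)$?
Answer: $169420$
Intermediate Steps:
$\left(d{\left(-6,21 \right)} + 121\right) \left(-440 - 348\right) = \left(\left(-16\right) 21 + 121\right) \left(-440 - 348\right) = \left(-336 + 121\right) \left(-788\right) = \left(-215\right) \left(-788\right) = 169420$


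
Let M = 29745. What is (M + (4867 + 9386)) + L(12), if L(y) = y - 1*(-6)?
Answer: 44016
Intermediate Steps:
L(y) = 6 + y (L(y) = y + 6 = 6 + y)
(M + (4867 + 9386)) + L(12) = (29745 + (4867 + 9386)) + (6 + 12) = (29745 + 14253) + 18 = 43998 + 18 = 44016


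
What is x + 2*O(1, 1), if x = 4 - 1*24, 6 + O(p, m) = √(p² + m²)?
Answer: -32 + 2*√2 ≈ -29.172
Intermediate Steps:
O(p, m) = -6 + √(m² + p²) (O(p, m) = -6 + √(p² + m²) = -6 + √(m² + p²))
x = -20 (x = 4 - 24 = -20)
x + 2*O(1, 1) = -20 + 2*(-6 + √(1² + 1²)) = -20 + 2*(-6 + √(1 + 1)) = -20 + 2*(-6 + √2) = -20 + (-12 + 2*√2) = -32 + 2*√2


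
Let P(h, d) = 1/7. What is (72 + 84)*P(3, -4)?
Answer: 156/7 ≈ 22.286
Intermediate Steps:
P(h, d) = ⅐
(72 + 84)*P(3, -4) = (72 + 84)*(⅐) = 156*(⅐) = 156/7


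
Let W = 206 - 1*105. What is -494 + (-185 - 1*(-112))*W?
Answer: -7867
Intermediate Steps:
W = 101 (W = 206 - 105 = 101)
-494 + (-185 - 1*(-112))*W = -494 + (-185 - 1*(-112))*101 = -494 + (-185 + 112)*101 = -494 - 73*101 = -494 - 7373 = -7867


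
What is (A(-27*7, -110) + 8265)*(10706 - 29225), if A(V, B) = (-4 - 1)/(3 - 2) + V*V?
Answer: -814484139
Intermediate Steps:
A(V, B) = -5 + V² (A(V, B) = -5/1 + V² = -5*1 + V² = -5 + V²)
(A(-27*7, -110) + 8265)*(10706 - 29225) = ((-5 + (-27*7)²) + 8265)*(10706 - 29225) = ((-5 + (-189)²) + 8265)*(-18519) = ((-5 + 35721) + 8265)*(-18519) = (35716 + 8265)*(-18519) = 43981*(-18519) = -814484139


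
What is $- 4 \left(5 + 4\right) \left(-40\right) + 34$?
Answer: $1474$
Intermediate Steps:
$- 4 \left(5 + 4\right) \left(-40\right) + 34 = \left(-4\right) 9 \left(-40\right) + 34 = \left(-36\right) \left(-40\right) + 34 = 1440 + 34 = 1474$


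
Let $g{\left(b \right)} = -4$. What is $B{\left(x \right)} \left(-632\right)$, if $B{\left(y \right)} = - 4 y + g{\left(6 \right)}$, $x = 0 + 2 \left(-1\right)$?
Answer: $-2528$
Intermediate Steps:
$x = -2$ ($x = 0 - 2 = -2$)
$B{\left(y \right)} = -4 - 4 y$ ($B{\left(y \right)} = - 4 y - 4 = -4 - 4 y$)
$B{\left(x \right)} \left(-632\right) = \left(-4 - -8\right) \left(-632\right) = \left(-4 + 8\right) \left(-632\right) = 4 \left(-632\right) = -2528$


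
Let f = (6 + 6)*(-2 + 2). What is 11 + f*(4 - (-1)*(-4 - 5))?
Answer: 11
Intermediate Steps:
f = 0 (f = 12*0 = 0)
11 + f*(4 - (-1)*(-4 - 5)) = 11 + 0*(4 - (-1)*(-4 - 5)) = 11 + 0*(4 - (-1)*(-9)) = 11 + 0*(4 - 1*9) = 11 + 0*(4 - 9) = 11 + 0*(-5) = 11 + 0 = 11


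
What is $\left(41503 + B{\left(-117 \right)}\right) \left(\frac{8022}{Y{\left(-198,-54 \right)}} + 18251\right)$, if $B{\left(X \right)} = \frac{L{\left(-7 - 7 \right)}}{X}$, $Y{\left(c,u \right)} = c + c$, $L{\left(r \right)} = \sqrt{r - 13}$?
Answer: $\frac{4539783017}{6} - \frac{1203229 i \sqrt{3}}{2574} \approx 7.5663 \cdot 10^{8} - 809.66 i$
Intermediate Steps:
$L{\left(r \right)} = \sqrt{-13 + r}$
$Y{\left(c,u \right)} = 2 c$
$B{\left(X \right)} = \frac{3 i \sqrt{3}}{X}$ ($B{\left(X \right)} = \frac{\sqrt{-13 - 14}}{X} = \frac{\sqrt{-27}}{X} = \frac{3 i \sqrt{3}}{X}$)
$\left(41503 + B{\left(-117 \right)}\right) \left(\frac{8022}{Y{\left(-198,-54 \right)}} + 18251\right) = \left(41503 + \frac{3 i \sqrt{3}}{-117}\right) \left(\frac{8022}{2 \left(-198\right)} + 18251\right) = \left(41503 + 3 i \sqrt{3} \left(- \frac{1}{117}\right)\right) \left(\frac{8022}{-396} + 18251\right) = \left(41503 - \frac{i \sqrt{3}}{39}\right) \left(8022 \left(- \frac{1}{396}\right) + 18251\right) = \left(41503 - \frac{i \sqrt{3}}{39}\right) \left(- \frac{1337}{66} + 18251\right) = \left(41503 - \frac{i \sqrt{3}}{39}\right) \frac{1203229}{66} = \frac{4539783017}{6} - \frac{1203229 i \sqrt{3}}{2574}$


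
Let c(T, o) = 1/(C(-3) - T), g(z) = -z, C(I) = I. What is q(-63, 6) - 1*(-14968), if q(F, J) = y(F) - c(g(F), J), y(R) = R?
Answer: 983731/66 ≈ 14905.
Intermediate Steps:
c(T, o) = 1/(-3 - T)
q(F, J) = F + 1/(3 - F) (q(F, J) = F - (-1)/(3 - F) = F + 1/(3 - F))
q(-63, 6) - 1*(-14968) = (-1 - 63*(-3 - 63))/(-3 - 63) - 1*(-14968) = (-1 - 63*(-66))/(-66) + 14968 = -(-1 + 4158)/66 + 14968 = -1/66*4157 + 14968 = -4157/66 + 14968 = 983731/66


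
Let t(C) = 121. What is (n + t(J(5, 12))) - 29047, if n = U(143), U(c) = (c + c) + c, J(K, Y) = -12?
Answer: -28497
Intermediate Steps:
U(c) = 3*c (U(c) = 2*c + c = 3*c)
n = 429 (n = 3*143 = 429)
(n + t(J(5, 12))) - 29047 = (429 + 121) - 29047 = 550 - 29047 = -28497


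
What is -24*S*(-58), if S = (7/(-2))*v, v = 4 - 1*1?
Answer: -14616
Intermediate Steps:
v = 3 (v = 4 - 1 = 3)
S = -21/2 (S = (7/(-2))*3 = (7*(-½))*3 = -7/2*3 = -21/2 ≈ -10.500)
-24*S*(-58) = -24*(-21/2)*(-58) = 252*(-58) = -14616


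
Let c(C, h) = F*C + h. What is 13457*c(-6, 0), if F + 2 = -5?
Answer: 565194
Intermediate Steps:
F = -7 (F = -2 - 5 = -7)
c(C, h) = h - 7*C (c(C, h) = -7*C + h = h - 7*C)
13457*c(-6, 0) = 13457*(0 - 7*(-6)) = 13457*(0 + 42) = 13457*42 = 565194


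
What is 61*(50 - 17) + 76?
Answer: 2089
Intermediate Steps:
61*(50 - 17) + 76 = 61*33 + 76 = 2013 + 76 = 2089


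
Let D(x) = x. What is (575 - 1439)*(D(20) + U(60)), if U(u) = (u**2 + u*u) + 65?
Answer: -6294240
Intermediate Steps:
U(u) = 65 + 2*u**2 (U(u) = (u**2 + u**2) + 65 = 2*u**2 + 65 = 65 + 2*u**2)
(575 - 1439)*(D(20) + U(60)) = (575 - 1439)*(20 + (65 + 2*60**2)) = -864*(20 + (65 + 2*3600)) = -864*(20 + (65 + 7200)) = -864*(20 + 7265) = -864*7285 = -6294240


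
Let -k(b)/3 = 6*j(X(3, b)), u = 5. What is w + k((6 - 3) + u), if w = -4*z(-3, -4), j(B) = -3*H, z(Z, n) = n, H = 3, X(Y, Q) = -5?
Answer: 178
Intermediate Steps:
j(B) = -9 (j(B) = -3*3 = -9)
k(b) = 162 (k(b) = -18*(-9) = -3*(-54) = 162)
w = 16 (w = -4*(-4) = 16)
w + k((6 - 3) + u) = 16 + 162 = 178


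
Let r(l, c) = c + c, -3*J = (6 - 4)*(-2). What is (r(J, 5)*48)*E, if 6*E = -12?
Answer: -960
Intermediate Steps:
J = 4/3 (J = -(6 - 4)*(-2)/3 = -2*(-2)/3 = -⅓*(-4) = 4/3 ≈ 1.3333)
E = -2 (E = (⅙)*(-12) = -2)
r(l, c) = 2*c
(r(J, 5)*48)*E = ((2*5)*48)*(-2) = (10*48)*(-2) = 480*(-2) = -960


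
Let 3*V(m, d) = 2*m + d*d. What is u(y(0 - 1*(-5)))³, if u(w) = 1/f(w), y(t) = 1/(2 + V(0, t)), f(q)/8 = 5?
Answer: 1/64000 ≈ 1.5625e-5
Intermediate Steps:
f(q) = 40 (f(q) = 8*5 = 40)
V(m, d) = d²/3 + 2*m/3 (V(m, d) = (2*m + d*d)/3 = (2*m + d²)/3 = (d² + 2*m)/3 = d²/3 + 2*m/3)
y(t) = 1/(2 + t²/3) (y(t) = 1/(2 + (t²/3 + (⅔)*0)) = 1/(2 + (t²/3 + 0)) = 1/(2 + t²/3))
u(w) = 1/40
u(y(0 - 1*(-5)))³ = (1/40)³ = 1/64000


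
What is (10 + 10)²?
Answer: 400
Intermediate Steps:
(10 + 10)² = 20² = 400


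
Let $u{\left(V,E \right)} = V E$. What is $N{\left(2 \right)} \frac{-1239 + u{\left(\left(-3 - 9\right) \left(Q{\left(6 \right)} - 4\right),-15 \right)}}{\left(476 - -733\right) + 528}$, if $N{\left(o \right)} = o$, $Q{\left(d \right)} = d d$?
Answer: $\frac{3014}{579} \approx 5.2055$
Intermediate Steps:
$Q{\left(d \right)} = d^{2}$
$u{\left(V,E \right)} = E V$
$N{\left(2 \right)} \frac{-1239 + u{\left(\left(-3 - 9\right) \left(Q{\left(6 \right)} - 4\right),-15 \right)}}{\left(476 - -733\right) + 528} = 2 \frac{-1239 - 15 \left(-3 - 9\right) \left(6^{2} - 4\right)}{\left(476 - -733\right) + 528} = 2 \frac{-1239 - 15 \left(- 12 \left(36 - 4\right)\right)}{\left(476 + 733\right) + 528} = 2 \frac{-1239 - 15 \left(\left(-12\right) 32\right)}{1209 + 528} = 2 \frac{-1239 - -5760}{1737} = 2 \left(-1239 + 5760\right) \frac{1}{1737} = 2 \cdot 4521 \cdot \frac{1}{1737} = 2 \cdot \frac{1507}{579} = \frac{3014}{579}$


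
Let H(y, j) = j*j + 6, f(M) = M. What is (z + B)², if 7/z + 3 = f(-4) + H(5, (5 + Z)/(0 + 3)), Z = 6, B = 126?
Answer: 4100625/256 ≈ 16018.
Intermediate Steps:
H(y, j) = 6 + j² (H(y, j) = j² + 6 = 6 + j²)
z = 9/16 (z = 7/(-3 + (-4 + (6 + ((5 + 6)/(0 + 3))²))) = 7/(-3 + (-4 + (6 + (11/3)²))) = 7/(-3 + (-4 + (6 + 121/9))) = 7/(-3 + (-4 + 175/9)) = 7/(-3 + 139/9) = 7/(112/9) = 7*(9/112) = 9/16 ≈ 0.56250)
(z + B)² = (9/16 + 126)² = (2025/16)² = 4100625/256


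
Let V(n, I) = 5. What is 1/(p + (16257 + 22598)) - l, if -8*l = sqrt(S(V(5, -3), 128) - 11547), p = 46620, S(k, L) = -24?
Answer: 1/85475 + I*sqrt(11571)/8 ≈ 1.1699e-5 + 13.446*I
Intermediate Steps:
l = -I*sqrt(11571)/8 (l = -sqrt(-24 - 11547)/8 = -I*sqrt(11571)/8 ≈ -13.446*I)
1/(p + (16257 + 22598)) - l = 1/(46620 + (16257 + 22598)) - (-1)*I*sqrt(11571)/8 = 1/(46620 + 38855) + I*sqrt(11571)/8 = 1/85475 + I*sqrt(11571)/8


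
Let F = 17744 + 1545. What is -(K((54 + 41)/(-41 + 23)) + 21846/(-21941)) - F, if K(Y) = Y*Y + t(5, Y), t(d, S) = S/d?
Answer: -137306699075/7108884 ≈ -19315.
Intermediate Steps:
K(Y) = Y² + Y/5 (K(Y) = Y*Y + Y/5 = Y² + Y*(⅕) = Y² + Y/5)
F = 19289
-(K((54 + 41)/(-41 + 23)) + 21846/(-21941)) - F = -(((54 + 41)/(-41 + 23))*(⅕ + (54 + 41)/(-41 + 23)) + 21846/(-21941)) - 1*19289 = -((95/(-18))*(⅕ + 95/(-18)) + 21846*(-1/21941)) - 19289 = -((95*(-1/18))*(⅕ + 95*(-1/18)) - 21846/21941) - 19289 = -(-95*(⅕ - 95/18)/18 - 21846/21941) - 19289 = -(-95/18*(-457/90) - 21846/21941) - 19289 = -(8683/324 - 21846/21941) - 19289 = -1*183435599/7108884 - 19289 = -183435599/7108884 - 19289 = -137306699075/7108884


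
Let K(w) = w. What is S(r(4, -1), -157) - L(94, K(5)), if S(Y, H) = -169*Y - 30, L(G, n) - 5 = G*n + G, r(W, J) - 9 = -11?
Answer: -261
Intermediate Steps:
r(W, J) = -2 (r(W, J) = 9 - 11 = -2)
L(G, n) = 5 + G + G*n (L(G, n) = 5 + (G*n + G) = 5 + (G + G*n) = 5 + G + G*n)
S(Y, H) = -30 - 169*Y
S(r(4, -1), -157) - L(94, K(5)) = (-30 - 169*(-2)) - (5 + 94 + 94*5) = (-30 + 338) - (5 + 94 + 470) = 308 - 1*569 = 308 - 569 = -261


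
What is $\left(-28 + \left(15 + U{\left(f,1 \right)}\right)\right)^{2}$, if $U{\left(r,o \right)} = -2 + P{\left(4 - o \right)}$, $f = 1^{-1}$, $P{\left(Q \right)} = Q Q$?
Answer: $36$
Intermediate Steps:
$P{\left(Q \right)} = Q^{2}$
$f = 1$
$U{\left(r,o \right)} = -2 + \left(4 - o\right)^{2}$
$\left(-28 + \left(15 + U{\left(f,1 \right)}\right)\right)^{2} = \left(-28 + \left(15 - \left(2 - \left(-4 + 1\right)^{2}\right)\right)\right)^{2} = \left(-28 + \left(15 - \left(2 - \left(-3\right)^{2}\right)\right)\right)^{2} = \left(-28 + \left(15 + \left(-2 + 9\right)\right)\right)^{2} = \left(-28 + \left(15 + 7\right)\right)^{2} = \left(-28 + 22\right)^{2} = \left(-6\right)^{2} = 36$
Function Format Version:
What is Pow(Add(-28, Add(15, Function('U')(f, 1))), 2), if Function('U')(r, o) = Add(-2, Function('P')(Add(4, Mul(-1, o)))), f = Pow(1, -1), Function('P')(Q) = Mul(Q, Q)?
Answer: 36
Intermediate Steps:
Function('P')(Q) = Pow(Q, 2)
f = 1
Function('U')(r, o) = Add(-2, Pow(Add(4, Mul(-1, o)), 2))
Pow(Add(-28, Add(15, Function('U')(f, 1))), 2) = Pow(Add(-28, Add(15, Add(-2, Pow(Add(-4, 1), 2)))), 2) = Pow(Add(-28, Add(15, Add(-2, Pow(-3, 2)))), 2) = Pow(Add(-28, Add(15, Add(-2, 9))), 2) = Pow(Add(-28, Add(15, 7)), 2) = Pow(Add(-28, 22), 2) = Pow(-6, 2) = 36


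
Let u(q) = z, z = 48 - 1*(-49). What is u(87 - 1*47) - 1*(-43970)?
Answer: 44067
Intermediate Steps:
z = 97 (z = 48 + 49 = 97)
u(q) = 97
u(87 - 1*47) - 1*(-43970) = 97 - 1*(-43970) = 97 + 43970 = 44067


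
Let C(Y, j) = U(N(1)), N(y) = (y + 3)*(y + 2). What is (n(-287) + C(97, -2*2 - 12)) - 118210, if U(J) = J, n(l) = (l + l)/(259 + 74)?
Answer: -39360508/333 ≈ -1.1820e+5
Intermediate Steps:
n(l) = 2*l/333 (n(l) = (2*l)/333 = (2*l)*(1/333) = 2*l/333)
N(y) = (2 + y)*(3 + y) (N(y) = (3 + y)*(2 + y) = (2 + y)*(3 + y))
C(Y, j) = 12 (C(Y, j) = 6 + 1² + 5*1 = 6 + 1 + 5 = 12)
(n(-287) + C(97, -2*2 - 12)) - 118210 = ((2/333)*(-287) + 12) - 118210 = (-574/333 + 12) - 118210 = 3422/333 - 118210 = -39360508/333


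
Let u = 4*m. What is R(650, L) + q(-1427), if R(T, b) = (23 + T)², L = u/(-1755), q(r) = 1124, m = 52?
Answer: 454053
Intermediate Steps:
u = 208 (u = 4*52 = 208)
L = -16/135 (L = 208/(-1755) = 208*(-1/1755) = -16/135 ≈ -0.11852)
R(650, L) + q(-1427) = (23 + 650)² + 1124 = 673² + 1124 = 452929 + 1124 = 454053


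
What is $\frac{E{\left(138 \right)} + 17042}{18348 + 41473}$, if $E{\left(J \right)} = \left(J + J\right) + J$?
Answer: $\frac{17456}{59821} \approx 0.2918$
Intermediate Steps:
$E{\left(J \right)} = 3 J$ ($E{\left(J \right)} = 2 J + J = 3 J$)
$\frac{E{\left(138 \right)} + 17042}{18348 + 41473} = \frac{3 \cdot 138 + 17042}{18348 + 41473} = \frac{414 + 17042}{59821} = 17456 \cdot \frac{1}{59821} = \frac{17456}{59821}$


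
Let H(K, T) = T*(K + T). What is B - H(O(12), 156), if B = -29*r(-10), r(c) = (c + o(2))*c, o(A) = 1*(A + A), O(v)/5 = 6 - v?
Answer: -21396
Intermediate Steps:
O(v) = 30 - 5*v (O(v) = 5*(6 - v) = 30 - 5*v)
o(A) = 2*A (o(A) = 1*(2*A) = 2*A)
r(c) = c*(4 + c) (r(c) = (c + 2*2)*c = (c + 4)*c = (4 + c)*c = c*(4 + c))
B = -1740 (B = -(-290)*(4 - 10) = -(-290)*(-6) = -29*60 = -1740)
B - H(O(12), 156) = -1740 - 156*((30 - 5*12) + 156) = -1740 - 156*((30 - 60) + 156) = -1740 - 156*(-30 + 156) = -1740 - 156*126 = -1740 - 1*19656 = -1740 - 19656 = -21396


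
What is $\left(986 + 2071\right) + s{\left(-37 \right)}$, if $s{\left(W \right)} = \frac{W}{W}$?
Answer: $3058$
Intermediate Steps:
$s{\left(W \right)} = 1$
$\left(986 + 2071\right) + s{\left(-37 \right)} = \left(986 + 2071\right) + 1 = 3057 + 1 = 3058$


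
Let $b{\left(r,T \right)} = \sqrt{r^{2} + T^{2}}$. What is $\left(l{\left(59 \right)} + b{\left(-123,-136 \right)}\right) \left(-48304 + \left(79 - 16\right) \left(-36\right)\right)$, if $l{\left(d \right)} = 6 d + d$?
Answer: $-20886236 - 252860 \sqrt{1345} \approx -3.016 \cdot 10^{7}$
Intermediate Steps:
$l{\left(d \right)} = 7 d$
$b{\left(r,T \right)} = \sqrt{T^{2} + r^{2}}$
$\left(l{\left(59 \right)} + b{\left(-123,-136 \right)}\right) \left(-48304 + \left(79 - 16\right) \left(-36\right)\right) = \left(7 \cdot 59 + \sqrt{\left(-136\right)^{2} + \left(-123\right)^{2}}\right) \left(-48304 + \left(79 - 16\right) \left(-36\right)\right) = \left(413 + \sqrt{18496 + 15129}\right) \left(-48304 + 63 \left(-36\right)\right) = \left(413 + \sqrt{33625}\right) \left(-48304 - 2268\right) = \left(413 + 5 \sqrt{1345}\right) \left(-50572\right) = -20886236 - 252860 \sqrt{1345}$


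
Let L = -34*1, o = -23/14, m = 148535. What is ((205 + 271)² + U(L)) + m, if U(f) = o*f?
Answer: 2626168/7 ≈ 3.7517e+5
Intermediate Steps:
o = -23/14 (o = -23*1/14 = -23/14 ≈ -1.6429)
L = -34
U(f) = -23*f/14
((205 + 271)² + U(L)) + m = ((205 + 271)² - 23/14*(-34)) + 148535 = (476² + 391/7) + 148535 = (226576 + 391/7) + 148535 = 1586423/7 + 148535 = 2626168/7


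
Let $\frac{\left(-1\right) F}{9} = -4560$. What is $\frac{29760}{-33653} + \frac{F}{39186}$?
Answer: $\frac{11941320}{73262581} \approx 0.16299$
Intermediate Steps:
$F = 41040$ ($F = \left(-9\right) \left(-4560\right) = 41040$)
$\frac{29760}{-33653} + \frac{F}{39186} = \frac{29760}{-33653} + \frac{41040}{39186} = 29760 \left(- \frac{1}{33653}\right) + 41040 \cdot \frac{1}{39186} = - \frac{29760}{33653} + \frac{2280}{2177} = \frac{11941320}{73262581}$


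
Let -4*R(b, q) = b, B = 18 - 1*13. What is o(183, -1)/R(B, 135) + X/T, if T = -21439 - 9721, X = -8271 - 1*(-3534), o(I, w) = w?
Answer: 5933/6232 ≈ 0.95202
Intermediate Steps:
B = 5 (B = 18 - 13 = 5)
X = -4737 (X = -8271 + 3534 = -4737)
R(b, q) = -b/4
T = -31160
o(183, -1)/R(B, 135) + X/T = -1/((-1/4*5)) - 4737/(-31160) = -1/(-5/4) - 4737*(-1/31160) = -1*(-4/5) + 4737/31160 = 4/5 + 4737/31160 = 5933/6232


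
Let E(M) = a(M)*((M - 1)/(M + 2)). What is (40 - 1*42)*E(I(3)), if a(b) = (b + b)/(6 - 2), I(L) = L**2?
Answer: -72/11 ≈ -6.5455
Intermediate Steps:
a(b) = b/2 (a(b) = (2*b)/4 = (2*b)*(1/4) = b/2)
E(M) = M*(-1 + M)/(2*(2 + M)) (E(M) = (M/2)*((M - 1)/(M + 2)) = (M/2)*((-1 + M)/(2 + M)) = M*(-1 + M)/(2*(2 + M)))
(40 - 1*42)*E(I(3)) = (40 - 1*42)*((1/2)*3**2*(-1 + 3**2)/(2 + 3**2)) = (40 - 42)*((1/2)*9*(-1 + 9)/(2 + 9)) = -9*8/11 = -2*36/11 = -72/11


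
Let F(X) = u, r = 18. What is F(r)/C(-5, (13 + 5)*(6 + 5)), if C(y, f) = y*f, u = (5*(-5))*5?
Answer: 25/198 ≈ 0.12626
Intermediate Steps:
u = -125 (u = -25*5 = -125)
F(X) = -125
C(y, f) = f*y
F(r)/C(-5, (13 + 5)*(6 + 5)) = -125*(-1/(5*(6 + 5)*(13 + 5))) = -125/((18*11)*(-5)) = -125/(198*(-5)) = -125/(-990) = -125*(-1/990) = 25/198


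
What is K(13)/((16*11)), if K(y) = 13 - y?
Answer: 0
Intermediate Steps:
K(13)/((16*11)) = (13 - 1*13)/((16*11)) = (13 - 13)/176 = 0*(1/176) = 0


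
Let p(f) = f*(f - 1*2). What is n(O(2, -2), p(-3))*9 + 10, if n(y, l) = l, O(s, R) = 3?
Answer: 145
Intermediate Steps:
p(f) = f*(-2 + f) (p(f) = f*(f - 2) = f*(-2 + f))
n(O(2, -2), p(-3))*9 + 10 = -3*(-2 - 3)*9 + 10 = -3*(-5)*9 + 10 = 15*9 + 10 = 135 + 10 = 145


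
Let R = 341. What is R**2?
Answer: 116281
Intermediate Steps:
R**2 = 341**2 = 116281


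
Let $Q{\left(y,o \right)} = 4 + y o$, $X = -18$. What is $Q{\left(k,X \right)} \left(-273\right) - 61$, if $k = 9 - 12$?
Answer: $-15895$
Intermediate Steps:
$k = -3$ ($k = 9 - 12 = -3$)
$Q{\left(y,o \right)} = 4 + o y$
$Q{\left(k,X \right)} \left(-273\right) - 61 = \left(4 - -54\right) \left(-273\right) - 61 = \left(4 + 54\right) \left(-273\right) - 61 = 58 \left(-273\right) - 61 = -15834 - 61 = -15895$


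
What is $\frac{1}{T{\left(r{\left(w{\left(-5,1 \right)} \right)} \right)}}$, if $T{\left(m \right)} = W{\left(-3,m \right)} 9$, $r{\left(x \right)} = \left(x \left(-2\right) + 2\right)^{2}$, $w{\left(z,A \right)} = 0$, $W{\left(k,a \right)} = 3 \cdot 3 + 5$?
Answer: $\frac{1}{126} \approx 0.0079365$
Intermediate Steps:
$W{\left(k,a \right)} = 14$ ($W{\left(k,a \right)} = 9 + 5 = 14$)
$r{\left(x \right)} = \left(2 - 2 x\right)^{2}$ ($r{\left(x \right)} = \left(- 2 x + 2\right)^{2} = \left(2 - 2 x\right)^{2}$)
$T{\left(m \right)} = 126$ ($T{\left(m \right)} = 14 \cdot 9 = 126$)
$\frac{1}{T{\left(r{\left(w{\left(-5,1 \right)} \right)} \right)}} = \frac{1}{126}$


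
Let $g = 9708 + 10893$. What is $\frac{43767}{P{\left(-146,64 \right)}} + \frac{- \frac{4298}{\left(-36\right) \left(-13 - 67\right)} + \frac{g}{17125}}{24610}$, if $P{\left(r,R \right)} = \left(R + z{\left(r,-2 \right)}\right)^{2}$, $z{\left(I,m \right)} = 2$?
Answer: $\frac{147563331494323}{14686558920000} \approx 10.048$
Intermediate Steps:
$g = 20601$
$P{\left(r,R \right)} = \left(2 + R\right)^{2}$ ($P{\left(r,R \right)} = \left(R + 2\right)^{2} = \left(2 + R\right)^{2}$)
$\frac{43767}{P{\left(-146,64 \right)}} + \frac{- \frac{4298}{\left(-36\right) \left(-13 - 67\right)} + \frac{g}{17125}}{24610} = \frac{43767}{\left(2 + 64\right)^{2}} + \frac{- \frac{4298}{\left(-36\right) \left(-13 - 67\right)} + \frac{20601}{17125}}{24610} = \frac{43767}{66^{2}} + \left(- \frac{4298}{\left(-36\right) \left(-80\right)} + 20601 \cdot \frac{1}{17125}\right) \frac{1}{24610} = \frac{43767}{4356} + \left(- \frac{4298}{2880} + \frac{20601}{17125}\right) \frac{1}{24610} = 43767 \cdot \frac{1}{4356} + \left(\left(-4298\right) \frac{1}{2880} + \frac{20601}{17125}\right) \frac{1}{24610} = \frac{4863}{484} + \left(- \frac{2149}{1440} + \frac{20601}{17125}\right) \frac{1}{24610} = \frac{4863}{484} - \frac{1427237}{121376520000} = \frac{147563331494323}{14686558920000}$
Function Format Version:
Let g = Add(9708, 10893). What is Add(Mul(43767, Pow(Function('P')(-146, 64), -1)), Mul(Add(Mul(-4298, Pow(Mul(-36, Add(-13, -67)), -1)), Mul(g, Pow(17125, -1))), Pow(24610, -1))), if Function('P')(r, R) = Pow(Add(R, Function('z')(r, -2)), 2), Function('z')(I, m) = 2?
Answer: Rational(147563331494323, 14686558920000) ≈ 10.048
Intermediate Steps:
g = 20601
Function('P')(r, R) = Pow(Add(2, R), 2) (Function('P')(r, R) = Pow(Add(R, 2), 2) = Pow(Add(2, R), 2))
Add(Mul(43767, Pow(Function('P')(-146, 64), -1)), Mul(Add(Mul(-4298, Pow(Mul(-36, Add(-13, -67)), -1)), Mul(g, Pow(17125, -1))), Pow(24610, -1))) = Add(Mul(43767, Pow(Pow(Add(2, 64), 2), -1)), Mul(Add(Mul(-4298, Pow(Mul(-36, Add(-13, -67)), -1)), Mul(20601, Pow(17125, -1))), Pow(24610, -1))) = Add(Mul(43767, Pow(Pow(66, 2), -1)), Mul(Add(Mul(-4298, Pow(Mul(-36, -80), -1)), Mul(20601, Rational(1, 17125))), Rational(1, 24610))) = Add(Mul(43767, Pow(4356, -1)), Mul(Add(Mul(-4298, Pow(2880, -1)), Rational(20601, 17125)), Rational(1, 24610))) = Add(Mul(43767, Rational(1, 4356)), Mul(Add(Mul(-4298, Rational(1, 2880)), Rational(20601, 17125)), Rational(1, 24610))) = Add(Rational(4863, 484), Mul(Add(Rational(-2149, 1440), Rational(20601, 17125)), Rational(1, 24610))) = Add(Rational(4863, 484), Mul(Rational(-1427237, 4932000), Rational(1, 24610))) = Add(Rational(4863, 484), Rational(-1427237, 121376520000)) = Rational(147563331494323, 14686558920000)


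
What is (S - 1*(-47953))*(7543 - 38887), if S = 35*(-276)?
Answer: -1200255792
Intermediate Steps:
S = -9660
(S - 1*(-47953))*(7543 - 38887) = (-9660 - 1*(-47953))*(7543 - 38887) = (-9660 + 47953)*(-31344) = 38293*(-31344) = -1200255792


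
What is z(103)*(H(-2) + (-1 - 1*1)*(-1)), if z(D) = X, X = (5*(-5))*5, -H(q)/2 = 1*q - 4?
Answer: -1750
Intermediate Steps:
H(q) = 8 - 2*q (H(q) = -2*(1*q - 4) = -2*(q - 4) = -2*(-4 + q) = 8 - 2*q)
X = -125 (X = -25*5 = -125)
z(D) = -125
z(103)*(H(-2) + (-1 - 1*1)*(-1)) = -125*((8 - 2*(-2)) + (-1 - 1*1)*(-1)) = -125*((8 + 4) + (-1 - 1)*(-1)) = -125*(12 - 2*(-1)) = -125*(12 + 2) = -125*14 = -1750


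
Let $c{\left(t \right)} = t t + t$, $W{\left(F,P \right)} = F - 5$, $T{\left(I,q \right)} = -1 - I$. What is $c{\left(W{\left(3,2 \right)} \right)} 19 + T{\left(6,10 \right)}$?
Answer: $31$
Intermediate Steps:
$W{\left(F,P \right)} = -5 + F$
$c{\left(t \right)} = t + t^{2}$ ($c{\left(t \right)} = t^{2} + t = t + t^{2}$)
$c{\left(W{\left(3,2 \right)} \right)} 19 + T{\left(6,10 \right)} = \left(-5 + 3\right) \left(1 + \left(-5 + 3\right)\right) 19 - 7 = - 2 \left(1 - 2\right) 19 - 7 = \left(-2\right) \left(-1\right) 19 - 7 = 2 \cdot 19 - 7 = 38 - 7 = 31$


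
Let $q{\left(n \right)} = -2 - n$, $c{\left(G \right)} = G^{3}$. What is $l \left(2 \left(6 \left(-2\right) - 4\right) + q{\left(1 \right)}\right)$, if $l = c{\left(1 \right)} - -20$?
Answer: $-735$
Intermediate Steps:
$l = 21$ ($l = 1^{3} - -20 = 1 + 20 = 21$)
$l \left(2 \left(6 \left(-2\right) - 4\right) + q{\left(1 \right)}\right) = 21 \left(2 \left(6 \left(-2\right) - 4\right) - 3\right) = 21 \left(2 \left(-12 - 4\right) - 3\right) = 21 \left(2 \left(-16\right) - 3\right) = 21 \left(-32 - 3\right) = 21 \left(-35\right) = -735$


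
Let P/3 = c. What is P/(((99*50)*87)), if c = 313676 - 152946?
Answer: 16073/14355 ≈ 1.1197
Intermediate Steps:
c = 160730
P = 482190 (P = 3*160730 = 482190)
P/(((99*50)*87)) = 482190/(((99*50)*87)) = 482190/((4950*87)) = 482190/430650 = 482190*(1/430650) = 16073/14355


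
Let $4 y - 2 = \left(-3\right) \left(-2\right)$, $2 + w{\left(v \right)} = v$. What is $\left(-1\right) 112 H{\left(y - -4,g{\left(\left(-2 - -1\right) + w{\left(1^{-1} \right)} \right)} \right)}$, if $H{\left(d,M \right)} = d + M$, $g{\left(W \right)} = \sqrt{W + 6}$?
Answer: $-896$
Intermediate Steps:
$w{\left(v \right)} = -2 + v$
$y = 2$ ($y = \frac{1}{2} + \frac{\left(-3\right) \left(-2\right)}{4} = \frac{1}{2} + \frac{1}{4} \cdot 6 = \frac{1}{2} + \frac{3}{2} = 2$)
$g{\left(W \right)} = \sqrt{6 + W}$
$H{\left(d,M \right)} = M + d$
$\left(-1\right) 112 H{\left(y - -4,g{\left(\left(-2 - -1\right) + w{\left(1^{-1} \right)} \right)} \right)} = \left(-1\right) 112 \left(\sqrt{6 - \left(3 - 1\right)} + \left(2 - -4\right)\right) = - 112 \left(\sqrt{6 + \left(\left(-2 + 1\right) + \left(-2 + 1\right)\right)} + \left(2 + 4\right)\right) = - 112 \left(\sqrt{6 - 2} + 6\right) = - 112 \left(\sqrt{4} + 6\right) = - 112 \left(2 + 6\right) = \left(-112\right) 8 = -896$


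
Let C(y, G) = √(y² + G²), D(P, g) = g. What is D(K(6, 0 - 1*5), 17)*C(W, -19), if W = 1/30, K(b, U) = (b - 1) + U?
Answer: 17*√324901/30 ≈ 323.00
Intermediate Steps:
K(b, U) = -1 + U + b (K(b, U) = (-1 + b) + U = -1 + U + b)
W = 1/30 ≈ 0.033333
C(y, G) = √(G² + y²)
D(K(6, 0 - 1*5), 17)*C(W, -19) = 17*√((-19)² + (1/30)²) = 17*√(361 + 1/900) = 17*√(324901/900) = 17*(√324901/30) = 17*√324901/30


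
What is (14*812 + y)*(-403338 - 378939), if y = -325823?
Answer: 245990914035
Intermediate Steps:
(14*812 + y)*(-403338 - 378939) = (14*812 - 325823)*(-403338 - 378939) = (11368 - 325823)*(-782277) = -314455*(-782277) = 245990914035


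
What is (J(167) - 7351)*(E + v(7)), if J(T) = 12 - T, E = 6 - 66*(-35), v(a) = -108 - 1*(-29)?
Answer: -16790922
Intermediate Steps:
v(a) = -79 (v(a) = -108 + 29 = -79)
E = 2316 (E = 6 + 2310 = 2316)
(J(167) - 7351)*(E + v(7)) = ((12 - 1*167) - 7351)*(2316 - 79) = ((12 - 167) - 7351)*2237 = (-155 - 7351)*2237 = -7506*2237 = -16790922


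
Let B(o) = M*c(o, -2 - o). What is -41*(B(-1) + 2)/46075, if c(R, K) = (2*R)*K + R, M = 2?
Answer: -164/46075 ≈ -0.0035594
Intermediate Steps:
c(R, K) = R + 2*K*R (c(R, K) = 2*K*R + R = R + 2*K*R)
B(o) = 2*o*(-3 - 2*o) (B(o) = 2*(o*(1 + 2*(-2 - o))) = 2*(o*(1 + (-4 - 2*o))) = 2*(o*(-3 - 2*o)) = 2*o*(-3 - 2*o))
-41*(B(-1) + 2)/46075 = -41*(-2*(-1)*(3 + 2*(-1)) + 2)/46075 = -41*(-2*(-1)*(3 - 2) + 2)*(1/46075) = -41*(-2*(-1)*1 + 2)*(1/46075) = -41*(2 + 2)*(1/46075) = -41*4*(1/46075) = -164*1/46075 = -164/46075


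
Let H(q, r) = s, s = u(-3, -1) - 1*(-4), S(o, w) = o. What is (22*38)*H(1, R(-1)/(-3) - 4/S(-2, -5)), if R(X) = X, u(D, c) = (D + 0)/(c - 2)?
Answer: 4180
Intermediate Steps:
u(D, c) = D/(-2 + c)
s = 5 (s = -3/(-2 - 1) - 1*(-4) = -3/(-3) + 4 = -3*(-⅓) + 4 = 1 + 4 = 5)
H(q, r) = 5
(22*38)*H(1, R(-1)/(-3) - 4/S(-2, -5)) = (22*38)*5 = 836*5 = 4180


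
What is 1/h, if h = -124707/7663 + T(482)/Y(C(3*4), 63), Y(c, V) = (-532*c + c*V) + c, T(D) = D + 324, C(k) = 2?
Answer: -275868/4727005 ≈ -0.058360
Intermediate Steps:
T(D) = 324 + D
Y(c, V) = -531*c + V*c (Y(c, V) = (-532*c + V*c) + c = -531*c + V*c)
h = -4727005/275868 (h = -124707/7663 + (324 + 482)/((2*(-531 + 63))) = -124707*1/7663 + 806/((2*(-468))) = -124707/7663 + 806/(-936) = -124707/7663 + 806*(-1/936) = -124707/7663 - 31/36 = -4727005/275868 ≈ -17.135)
1/h = 1/(-4727005/275868) = -275868/4727005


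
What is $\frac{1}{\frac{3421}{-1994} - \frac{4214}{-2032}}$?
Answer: $\frac{1012952}{362811} \approx 2.792$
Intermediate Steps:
$\frac{1}{\frac{3421}{-1994} - \frac{4214}{-2032}} = \frac{1}{3421 \left(- \frac{1}{1994}\right) - - \frac{2107}{1016}} = \frac{1}{- \frac{3421}{1994} + \frac{2107}{1016}} = \frac{1}{\frac{362811}{1012952}} = \frac{1012952}{362811}$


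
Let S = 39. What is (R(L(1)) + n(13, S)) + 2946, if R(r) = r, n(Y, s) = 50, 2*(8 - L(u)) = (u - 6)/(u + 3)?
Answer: 24037/8 ≈ 3004.6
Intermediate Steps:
L(u) = 8 - (-6 + u)/(2*(3 + u)) (L(u) = 8 - (u - 6)/(2*(u + 3)) = 8 - (-6 + u)/(2*(3 + u)))
(R(L(1)) + n(13, S)) + 2946 = (3*(18 + 5*1)/(2*(3 + 1)) + 50) + 2946 = ((3/2)*(18 + 5)/4 + 50) + 2946 = ((3/2)*(¼)*23 + 50) + 2946 = (69/8 + 50) + 2946 = 469/8 + 2946 = 24037/8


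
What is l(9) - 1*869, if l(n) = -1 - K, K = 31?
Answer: -901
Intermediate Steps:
l(n) = -32 (l(n) = -1 - 1*31 = -1 - 31 = -32)
l(9) - 1*869 = -32 - 1*869 = -32 - 869 = -901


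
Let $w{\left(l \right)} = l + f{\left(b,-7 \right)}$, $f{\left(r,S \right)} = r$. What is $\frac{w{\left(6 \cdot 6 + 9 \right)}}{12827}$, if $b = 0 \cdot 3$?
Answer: $\frac{45}{12827} \approx 0.0035082$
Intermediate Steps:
$b = 0$
$w{\left(l \right)} = l$ ($w{\left(l \right)} = l + 0 = l$)
$\frac{w{\left(6 \cdot 6 + 9 \right)}}{12827} = \frac{6 \cdot 6 + 9}{12827} = \left(36 + 9\right) \frac{1}{12827} = 45 \cdot \frac{1}{12827} = \frac{45}{12827}$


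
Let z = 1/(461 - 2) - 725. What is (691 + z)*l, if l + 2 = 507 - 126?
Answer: -5914295/459 ≈ -12885.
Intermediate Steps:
z = -332774/459 (z = 1/459 - 725 = -332774/459 ≈ -725.00)
l = 379 (l = -2 + (507 - 126) = -2 + 381 = 379)
(691 + z)*l = (691 - 332774/459)*379 = -15605/459*379 = -5914295/459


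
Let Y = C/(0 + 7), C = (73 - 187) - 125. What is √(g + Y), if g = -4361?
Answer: I*√215362/7 ≈ 66.296*I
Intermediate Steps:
C = -239 (C = -114 - 125 = -239)
Y = -239/7 (Y = -239/(0 + 7) = -239/7 ≈ -34.143)
√(g + Y) = √(-4361 - 239/7) = √(-30766/7) = I*√215362/7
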